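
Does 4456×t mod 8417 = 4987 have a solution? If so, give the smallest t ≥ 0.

gcd(4456, 8417) = 1, so a unique solution mod 8417 exists.
4456⁻¹ ≡ 8400 (mod 8417).
t ≡ 8400×4987 ≡ 7808 (mod 8417).

7808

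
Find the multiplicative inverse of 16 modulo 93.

93 = 5*16 + 13
16 = 1*13 + 3
13 = 4*3 + 1
3 = 3*1 + 0
gcd(16, 93) = 1, so the inverse exists.
Bézout: 1 = 5*93 − 29*16.
So 16⁻¹ ≡ −29 ≡ 64 (mod 93).

64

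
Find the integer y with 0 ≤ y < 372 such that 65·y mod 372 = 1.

269

Apply the Euclidean algorithm and back-substitute:
372 = 5×65 + 47
65 = 1×47 + 18
47 = 2×18 + 11
18 = 1×11 + 7
11 = 1×7 + 4
7 = 1×4 + 3
4 = 1×3 + 1
3 = 3×1 + 0
gcd(65, 372) = 1, so the inverse exists.
Back-substitute for 1:
1 = 1×4 − 1×3
  = −1×7 + 2×4
  = 2×11 − 3×7
  = −3×18 + 5×11
  = 5×47 − 13×18
  = −13×65 + 18×47
  = 18×372 − 103×65
So 65⁻¹ ≡ −103 ≡ 269 (mod 372).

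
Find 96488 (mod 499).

96488 = 193×499 + 181, so 96488 ≡ 181 (mod 499).

181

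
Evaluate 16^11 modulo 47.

12

By square-and-multiply:
16^1 ≡ 16 (mod 47)
16^2 ≡ 16^2 = 256 ≡ 21 (mod 47)
16^4 ≡ 21^2 = 441 ≡ 18 (mod 47)
16^8 ≡ 18^2 = 324 ≡ 42 (mod 47)
16^11 = 16^8 * 16^2 * 16^1 ≡ 42 * 21 * 16 (mod 47).
Accumulate the product:
42 * 21 = 882 ≡ 36
36 * 16 = 576 ≡ 12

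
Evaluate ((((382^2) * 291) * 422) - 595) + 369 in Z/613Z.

317

(382)^2 ≡ 30 (mod 613)
30 * 291 = 8730 ≡ 148 (mod 613)
148 * 422 = 62456 ≡ 543 (mod 613)
543 - 595 = -52 ≡ 561 (mod 613)
561 + 369 = 930 ≡ 317 (mod 613)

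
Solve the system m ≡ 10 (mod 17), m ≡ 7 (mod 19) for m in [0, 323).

17⁻¹ mod 19: 17·9 ≡ 1 (mod 19), so 17⁻¹ ≡ 9.
m = 10 + 17·((7 − 10)·9 mod 19) = 10 + 17·11 = 197.

197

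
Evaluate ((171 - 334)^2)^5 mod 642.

171 - 334 = -163 ≡ 479 (mod 642)
(479)^2 ≡ 247 (mod 642)
(247)^5 ≡ 571 (mod 642)

571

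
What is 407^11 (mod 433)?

11 in binary is 1011, i.e. 11 = 8 + 2 + 1.
407^1 ≡ 407 (mod 433)
407^2 ≡ 407^2 = 165649 ≡ 243 (mod 433)
407^4 ≡ 243^2 = 59049 ≡ 161 (mod 433)
407^8 ≡ 161^2 = 25921 ≡ 374 (mod 433)
407^11 = 407^8 × 407^2 × 407^1 ≡ 374 × 243 × 407 (mod 433).
Accumulate the product:
374 × 243 = 90882 ≡ 385
385 × 407 = 156695 ≡ 382

382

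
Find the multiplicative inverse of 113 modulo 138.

Apply the Euclidean algorithm and back-substitute:
138 = 1×113 + 25
113 = 4×25 + 13
25 = 1×13 + 12
13 = 1×12 + 1
12 = 12×1 + 0
gcd(113, 138) = 1, so the inverse exists.
Bézout: 1 = −9×138 + 11×113.
So 113⁻¹ ≡ 11 (mod 138).

11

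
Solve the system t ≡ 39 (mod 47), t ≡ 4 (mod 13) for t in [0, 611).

368

47⁻¹ mod 13: 47*5 ≡ 1 (mod 13), so 47⁻¹ ≡ 5.
t = 39 + 47*((4 − 39)*5 mod 13) = 39 + 47*7 = 368.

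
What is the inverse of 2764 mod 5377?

4558

Run the extended Euclidean algorithm:
5377 = 1·2764 + 2613
2764 = 1·2613 + 151
2613 = 17·151 + 46
151 = 3·46 + 13
46 = 3·13 + 7
13 = 1·7 + 6
7 = 1·6 + 1
6 = 6·1 + 0
gcd(2764, 5377) = 1, so the inverse exists.
Bézout: 1 = 421·5377 − 819·2764.
So 2764⁻¹ ≡ −819 ≡ 4558 (mod 5377).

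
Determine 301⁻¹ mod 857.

Run the extended Euclidean algorithm:
857 = 2*301 + 255
301 = 1*255 + 46
255 = 5*46 + 25
46 = 1*25 + 21
25 = 1*21 + 4
21 = 5*4 + 1
4 = 4*1 + 0
gcd(301, 857) = 1, so the inverse exists.
Back-substitute for 1:
1 = 1*21 − 5*4
  = −5*25 + 6*21
  = 6*46 − 11*25
  = −11*255 + 61*46
  = 61*301 − 72*255
  = −72*857 + 205*301
So 301⁻¹ ≡ 205 (mod 857).

205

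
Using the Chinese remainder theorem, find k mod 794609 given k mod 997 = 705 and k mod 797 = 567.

997⁻¹ mod 797: 997·267 ≡ 1 (mod 797), so 997⁻¹ ≡ 267.
k = 705 + 997·((567 − 705)·267 mod 797) = 705 + 997·613 = 611866.

611866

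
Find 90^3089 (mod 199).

123

3089 in binary is 110000010001, i.e. 3089 = 2048 + 1024 + 16 + 1.
90^1 ≡ 90 (mod 199)
90^2 ≡ 90^2 = 8100 ≡ 140 (mod 199)
90^4 ≡ 140^2 = 19600 ≡ 98 (mod 199)
90^8 ≡ 98^2 = 9604 ≡ 52 (mod 199)
90^16 ≡ 52^2 = 2704 ≡ 117 (mod 199)
90^32 ≡ 117^2 = 13689 ≡ 157 (mod 199)
90^64 ≡ 157^2 = 24649 ≡ 172 (mod 199)
90^128 ≡ 172^2 = 29584 ≡ 132 (mod 199)
90^256 ≡ 132^2 = 17424 ≡ 111 (mod 199)
90^512 ≡ 111^2 = 12321 ≡ 182 (mod 199)
90^1024 ≡ 182^2 = 33124 ≡ 90 (mod 199)
90^2048 ≡ 90^2 = 8100 ≡ 140 (mod 199)
90^3089 = 90^2048 * 90^1024 * 90^16 * 90^1 ≡ 140 * 90 * 117 * 90 (mod 199).
Accumulate the product:
140 * 90 = 12600 ≡ 63
63 * 117 = 7371 ≡ 8
8 * 90 = 720 ≡ 123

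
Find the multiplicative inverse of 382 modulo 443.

443 = 1*382 + 61
382 = 6*61 + 16
61 = 3*16 + 13
16 = 1*13 + 3
13 = 4*3 + 1
3 = 3*1 + 0
gcd(382, 443) = 1, so the inverse exists.
Bézout: 1 = 119*443 − 138*382.
So 382⁻¹ ≡ −138 ≡ 305 (mod 443).

305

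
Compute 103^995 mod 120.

Compute successive squares:
995 in binary is 1111100011, i.e. 995 = 512 + 256 + 128 + 64 + 32 + 2 + 1.
103^1 ≡ 103 (mod 120)
103^2 ≡ 103^2 = 10609 ≡ 49 (mod 120)
103^4 ≡ 49^2 = 2401 ≡ 1 (mod 120)
103^8 ≡ 1^2 = 1 (mod 120)
103^16 ≡ 1^2 = 1 (mod 120)
103^32 ≡ 1^2 = 1 (mod 120)
103^64 ≡ 1^2 = 1 (mod 120)
103^128 ≡ 1^2 = 1 (mod 120)
103^256 ≡ 1^2 = 1 (mod 120)
103^512 ≡ 1^2 = 1 (mod 120)
103^995 = 103^512 · 103^256 · 103^128 · 103^64 · 103^32 · 103^2 · 103^1 ≡ 1 · 1 · 1 · 1 · 1 · 49 · 103 (mod 120).
Accumulate the product:
1 · 1 = 1
1 · 1 = 1
1 · 1 = 1
1 · 1 = 1
1 · 49 = 49
49 · 103 = 5047 ≡ 7

7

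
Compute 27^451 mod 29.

21

451 in binary is 111000011, i.e. 451 = 256 + 128 + 64 + 2 + 1.
27^1 ≡ 27 (mod 29)
27^2 ≡ 27^2 = 729 ≡ 4 (mod 29)
27^4 ≡ 4^2 = 16 (mod 29)
27^8 ≡ 16^2 = 256 ≡ 24 (mod 29)
27^16 ≡ 24^2 = 576 ≡ 25 (mod 29)
27^32 ≡ 25^2 = 625 ≡ 16 (mod 29)
27^64 ≡ 16^2 = 256 ≡ 24 (mod 29)
27^128 ≡ 24^2 = 576 ≡ 25 (mod 29)
27^256 ≡ 25^2 = 625 ≡ 16 (mod 29)
27^451 = 27^256 × 27^128 × 27^64 × 27^2 × 27^1 ≡ 16 × 25 × 24 × 4 × 27 (mod 29).
Accumulate the product:
16 × 25 = 400 ≡ 23
23 × 24 = 552 ≡ 1
1 × 4 = 4
4 × 27 = 108 ≡ 21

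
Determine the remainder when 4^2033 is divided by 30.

Compute successive squares:
2033 in binary is 11111110001, i.e. 2033 = 1024 + 512 + 256 + 128 + 64 + 32 + 16 + 1.
4^1 ≡ 4 (mod 30)
4^2 ≡ 4^2 = 16 (mod 30)
4^4 ≡ 16^2 = 256 ≡ 16 (mod 30)
4^8 ≡ 16^2 = 256 ≡ 16 (mod 30)
4^16 ≡ 16^2 = 256 ≡ 16 (mod 30)
4^32 ≡ 16^2 = 256 ≡ 16 (mod 30)
4^64 ≡ 16^2 = 256 ≡ 16 (mod 30)
4^128 ≡ 16^2 = 256 ≡ 16 (mod 30)
4^256 ≡ 16^2 = 256 ≡ 16 (mod 30)
4^512 ≡ 16^2 = 256 ≡ 16 (mod 30)
4^1024 ≡ 16^2 = 256 ≡ 16 (mod 30)
4^2033 = 4^1024 · 4^512 · 4^256 · 4^128 · 4^64 · 4^32 · 4^16 · 4^1 ≡ 16 · 16 · 16 · 16 · 16 · 16 · 16 · 4 (mod 30).
Accumulate the product:
16 · 16 = 256 ≡ 16
16 · 16 = 256 ≡ 16
16 · 16 = 256 ≡ 16
16 · 16 = 256 ≡ 16
16 · 16 = 256 ≡ 16
16 · 16 = 256 ≡ 16
16 · 4 = 64 ≡ 4

4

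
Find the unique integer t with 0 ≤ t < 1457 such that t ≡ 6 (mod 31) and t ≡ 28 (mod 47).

874

31⁻¹ mod 47: 31×44 ≡ 1 (mod 47), so 31⁻¹ ≡ 44.
t = 6 + 31×((28 − 6)×44 mod 47) = 6 + 31×28 = 874.
Check: 874 mod 31 = 6, 874 mod 47 = 28. ✓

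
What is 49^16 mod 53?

49^1 ≡ 49 (mod 53)
49^2 ≡ 49^2 = 2401 ≡ 16 (mod 53)
49^4 ≡ 16^2 = 256 ≡ 44 (mod 53)
49^8 ≡ 44^2 = 1936 ≡ 28 (mod 53)
49^16 ≡ 28^2 = 784 ≡ 42 (mod 53)
So 49^16 ≡ 42 (mod 53).

42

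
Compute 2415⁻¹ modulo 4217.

4217 = 1·2415 + 1802
2415 = 1·1802 + 613
1802 = 2·613 + 576
613 = 1·576 + 37
576 = 15·37 + 21
37 = 1·21 + 16
21 = 1·16 + 5
16 = 3·5 + 1
5 = 5·1 + 0
gcd(2415, 4217) = 1, so the inverse exists.
Back-substitute for 1:
1 = 1·16 − 3·5
  = −3·21 + 4·16
  = 4·37 − 7·21
  = −7·576 + 109·37
  = 109·613 − 116·576
  = −116·1802 + 341·613
  = 341·2415 − 457·1802
  = −457·4217 + 798·2415
So 2415⁻¹ ≡ 798 (mod 4217).

798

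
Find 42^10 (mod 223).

50

10 in binary is 1010, i.e. 10 = 8 + 2.
42^1 ≡ 42 (mod 223)
42^2 ≡ 42^2 = 1764 ≡ 203 (mod 223)
42^4 ≡ 203^2 = 41209 ≡ 177 (mod 223)
42^8 ≡ 177^2 = 31329 ≡ 109 (mod 223)
42^10 = 42^8 × 42^2 ≡ 109 × 203 (mod 223).
109 × 203 = 22127 ≡ 50 (mod 223).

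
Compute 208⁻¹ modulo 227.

215

By the extended Euclidean algorithm:
227 = 1·208 + 19
208 = 10·19 + 18
19 = 1·18 + 1
18 = 18·1 + 0
gcd(208, 227) = 1, so the inverse exists.
Bézout: 1 = 11·227 − 12·208.
So 208⁻¹ ≡ −12 ≡ 215 (mod 227).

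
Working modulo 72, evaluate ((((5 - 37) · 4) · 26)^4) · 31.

64

5 - 37 = -32 ≡ 40 (mod 72)
40 · 4 = 160 ≡ 16 (mod 72)
16 · 26 = 416 ≡ 56 (mod 72)
(56)^4 ≡ 16 (mod 72)
16 · 31 = 496 ≡ 64 (mod 72)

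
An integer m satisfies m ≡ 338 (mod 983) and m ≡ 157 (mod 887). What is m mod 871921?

983⁻¹ mod 887: 983×231 ≡ 1 (mod 887), so 983⁻¹ ≡ 231.
m = 338 + 983×((157 − 338)×231 mod 887) = 338 + 983×765 = 752333.

752333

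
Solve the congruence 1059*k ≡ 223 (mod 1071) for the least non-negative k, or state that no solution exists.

gcd(1059, 1071) = 3, and 3 does not divide 223.
So the congruence has no solution.

no solution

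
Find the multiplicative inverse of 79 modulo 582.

By the extended Euclidean algorithm:
582 = 7*79 + 29
79 = 2*29 + 21
29 = 1*21 + 8
21 = 2*8 + 5
8 = 1*5 + 3
5 = 1*3 + 2
3 = 1*2 + 1
2 = 2*1 + 0
gcd(79, 582) = 1, so the inverse exists.
Bézout: 1 = 30*582 − 221*79.
So 79⁻¹ ≡ −221 ≡ 361 (mod 582).

361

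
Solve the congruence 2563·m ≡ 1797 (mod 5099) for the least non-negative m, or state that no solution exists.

4099

gcd(2563, 5099) = 1, so a unique solution mod 5099 exists.
2563⁻¹ ≡ 2644 (mod 5099).
m ≡ 2644·1797 ≡ 4099 (mod 5099).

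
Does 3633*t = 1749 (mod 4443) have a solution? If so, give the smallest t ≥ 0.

124

gcd(3633, 4443) = 3, and 3 | 1749, so solutions exist.
Divide through by 3: 1211*t mod 1481 = 583.
1211⁻¹ ≡ 554 (mod 1481).
t ≡ 554*583 ≡ 124 (mod 1481).
The smallest non-negative solution is t = 124.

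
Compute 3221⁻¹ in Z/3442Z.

2087

3442 = 1·3221 + 221
3221 = 14·221 + 127
221 = 1·127 + 94
127 = 1·94 + 33
94 = 2·33 + 28
33 = 1·28 + 5
28 = 5·5 + 3
5 = 1·3 + 2
3 = 1·2 + 1
2 = 2·1 + 0
gcd(3221, 3442) = 1, so the inverse exists.
Bézout: 1 = 1268·3442 − 1355·3221.
So 3221⁻¹ ≡ −1355 ≡ 2087 (mod 3442).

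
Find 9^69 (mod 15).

Compute successive squares:
9^1 ≡ 9 (mod 15)
9^2 ≡ 9^2 = 81 ≡ 6 (mod 15)
9^4 ≡ 6^2 = 36 ≡ 6 (mod 15)
9^8 ≡ 6^2 = 36 ≡ 6 (mod 15)
9^16 ≡ 6^2 = 36 ≡ 6 (mod 15)
9^32 ≡ 6^2 = 36 ≡ 6 (mod 15)
9^64 ≡ 6^2 = 36 ≡ 6 (mod 15)
9^69 = 9^64 · 9^4 · 9^1 ≡ 6 · 6 · 9 (mod 15).
Accumulate the product:
6 · 6 = 36 ≡ 6
6 · 9 = 54 ≡ 9

9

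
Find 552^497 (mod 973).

Compute successive squares:
497 in binary is 111110001, i.e. 497 = 256 + 128 + 64 + 32 + 16 + 1.
552^1 ≡ 552 (mod 973)
552^2 ≡ 552^2 = 304704 ≡ 155 (mod 973)
552^4 ≡ 155^2 = 24025 ≡ 673 (mod 973)
552^8 ≡ 673^2 = 452929 ≡ 484 (mod 973)
552^16 ≡ 484^2 = 234256 ≡ 736 (mod 973)
552^32 ≡ 736^2 = 541696 ≡ 708 (mod 973)
552^64 ≡ 708^2 = 501264 ≡ 169 (mod 973)
552^128 ≡ 169^2 = 28561 ≡ 344 (mod 973)
552^256 ≡ 344^2 = 118336 ≡ 603 (mod 973)
552^497 = 552^256 × 552^128 × 552^64 × 552^32 × 552^16 × 552^1 ≡ 603 × 344 × 169 × 708 × 736 × 552 (mod 973).
Accumulate the product:
603 × 344 = 207432 ≡ 183
183 × 169 = 30927 ≡ 764
764 × 708 = 540912 ≡ 897
897 × 736 = 660192 ≡ 498
498 × 552 = 274896 ≡ 510

510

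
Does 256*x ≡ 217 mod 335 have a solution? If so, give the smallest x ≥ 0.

222

gcd(256, 335) = 1, so a unique solution mod 335 exists.
256⁻¹ ≡ 106 (mod 335).
x ≡ 106*217 ≡ 222 (mod 335).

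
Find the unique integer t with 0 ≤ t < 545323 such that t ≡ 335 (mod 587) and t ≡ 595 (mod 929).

587⁻¹ mod 929: 587×747 ≡ 1 (mod 929), so 587⁻¹ ≡ 747.
t = 335 + 587×((595 − 335)×747 mod 929) = 335 + 587×59 = 34968.

34968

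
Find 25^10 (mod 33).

1

Using repeated squaring:
10 in binary is 1010, i.e. 10 = 8 + 2.
25^1 ≡ 25 (mod 33)
25^2 ≡ 25^2 = 625 ≡ 31 (mod 33)
25^4 ≡ 31^2 = 961 ≡ 4 (mod 33)
25^8 ≡ 4^2 = 16 (mod 33)
25^10 = 25^8 × 25^2 ≡ 16 × 31 (mod 33).
16 × 31 = 496 ≡ 1 (mod 33).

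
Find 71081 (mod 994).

507

71081 = 71×994 + 507, so 71081 ≡ 507 (mod 994).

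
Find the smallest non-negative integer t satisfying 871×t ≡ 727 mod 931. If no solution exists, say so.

562

gcd(871, 931) = 1, so a unique solution mod 931 exists.
871⁻¹ ≡ 481 (mod 931).
t ≡ 481×727 ≡ 562 (mod 931).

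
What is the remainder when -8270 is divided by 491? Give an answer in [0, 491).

77

-8270 = -17·491 + 77, so -8270 ≡ 77 (mod 491).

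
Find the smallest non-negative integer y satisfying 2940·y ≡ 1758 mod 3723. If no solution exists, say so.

gcd(2940, 3723) = 3, and 3 | 1758, so solutions exist.
Divide through by 3: 980·y mod 1241 = 586.
980⁻¹ ≡ 252 (mod 1241).
y ≡ 252·586 ≡ 1234 (mod 1241).
The smallest non-negative solution is y = 1234.

1234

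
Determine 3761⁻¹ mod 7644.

Run the extended Euclidean algorithm:
7644 = 2*3761 + 122
3761 = 30*122 + 101
122 = 1*101 + 21
101 = 4*21 + 17
21 = 1*17 + 4
17 = 4*4 + 1
4 = 4*1 + 0
gcd(3761, 7644) = 1, so the inverse exists.
Bézout: 1 = −894*7644 + 1817*3761.
So 3761⁻¹ ≡ 1817 (mod 7644).

1817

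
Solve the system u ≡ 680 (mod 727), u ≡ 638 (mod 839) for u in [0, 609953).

727⁻¹ mod 839: 727·412 ≡ 1 (mod 839), so 727⁻¹ ≡ 412.
u = 680 + 727·((638 − 680)·412 mod 839) = 680 + 727·315 = 229685.
Check: 229685 mod 727 = 680, 229685 mod 839 = 638. ✓

229685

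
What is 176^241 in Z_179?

241 in binary is 11110001, i.e. 241 = 128 + 64 + 32 + 16 + 1.
176^1 ≡ 176 (mod 179)
176^2 ≡ 176^2 = 30976 ≡ 9 (mod 179)
176^4 ≡ 9^2 = 81 (mod 179)
176^8 ≡ 81^2 = 6561 ≡ 117 (mod 179)
176^16 ≡ 117^2 = 13689 ≡ 85 (mod 179)
176^32 ≡ 85^2 = 7225 ≡ 65 (mod 179)
176^64 ≡ 65^2 = 4225 ≡ 108 (mod 179)
176^128 ≡ 108^2 = 11664 ≡ 29 (mod 179)
176^241 = 176^128 · 176^64 · 176^32 · 176^16 · 176^1 ≡ 29 · 108 · 65 · 85 · 176 (mod 179).
Accumulate the product:
29 · 108 = 3132 ≡ 89
89 · 65 = 5785 ≡ 57
57 · 85 = 4845 ≡ 12
12 · 176 = 2112 ≡ 143

143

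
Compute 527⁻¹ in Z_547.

82

Apply the Euclidean algorithm and back-substitute:
547 = 1×527 + 20
527 = 26×20 + 7
20 = 2×7 + 6
7 = 1×6 + 1
6 = 6×1 + 0
gcd(527, 547) = 1, so the inverse exists.
Back-substitute for 1:
1 = 1×7 − 1×6
  = −1×20 + 3×7
  = 3×527 − 79×20
  = −79×547 + 82×527
So 527⁻¹ ≡ 82 (mod 547).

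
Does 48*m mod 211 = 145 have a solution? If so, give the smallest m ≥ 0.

gcd(48, 211) = 1, so a unique solution mod 211 exists.
48⁻¹ ≡ 22 (mod 211).
m ≡ 22*145 ≡ 25 (mod 211).

25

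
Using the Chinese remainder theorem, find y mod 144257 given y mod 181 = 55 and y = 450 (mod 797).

181⁻¹ mod 797: 181·524 ≡ 1 (mod 797), so 181⁻¹ ≡ 524.
y = 55 + 181·((450 − 55)·524 mod 797) = 55 + 181·557 = 100872.

100872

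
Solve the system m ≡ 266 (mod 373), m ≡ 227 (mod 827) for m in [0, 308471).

92024

373⁻¹ mod 827: 373*439 ≡ 1 (mod 827), so 373⁻¹ ≡ 439.
m = 266 + 373*((227 − 266)*439 mod 827) = 266 + 373*246 = 92024.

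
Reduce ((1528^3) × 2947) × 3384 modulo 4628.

(1528)^3 ≡ 616 (mod 4628)
616 × 2947 = 1815352 ≡ 1176 (mod 4628)
1176 × 3384 = 3979584 ≡ 4132 (mod 4628)

4132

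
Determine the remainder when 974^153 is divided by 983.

Compute successive squares:
153 in binary is 10011001, i.e. 153 = 128 + 16 + 8 + 1.
974^1 ≡ 974 (mod 983)
974^2 ≡ 974^2 = 948676 ≡ 81 (mod 983)
974^4 ≡ 81^2 = 6561 ≡ 663 (mod 983)
974^8 ≡ 663^2 = 439569 ≡ 168 (mod 983)
974^16 ≡ 168^2 = 28224 ≡ 700 (mod 983)
974^32 ≡ 700^2 = 490000 ≡ 466 (mod 983)
974^64 ≡ 466^2 = 217156 ≡ 896 (mod 983)
974^128 ≡ 896^2 = 802816 ≡ 688 (mod 983)
974^153 = 974^128 · 974^16 · 974^8 · 974^1 ≡ 688 · 700 · 168 · 974 (mod 983).
Accumulate the product:
688 · 700 = 481600 ≡ 913
913 · 168 = 153384 ≡ 36
36 · 974 = 35064 ≡ 659

659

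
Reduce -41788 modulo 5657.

-41788 = -8·5657 + 3468, so -41788 ≡ 3468 (mod 5657).

3468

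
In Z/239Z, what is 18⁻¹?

93

Run the extended Euclidean algorithm:
239 = 13·18 + 5
18 = 3·5 + 3
5 = 1·3 + 2
3 = 1·2 + 1
2 = 2·1 + 0
gcd(18, 239) = 1, so the inverse exists.
Back-substitute for 1:
1 = 1·3 − 1·2
  = −1·5 + 2·3
  = 2·18 − 7·5
  = −7·239 + 93·18
So 18⁻¹ ≡ 93 (mod 239).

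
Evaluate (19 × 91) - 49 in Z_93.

19 × 91 = 1729 ≡ 55 (mod 93)
55 - 49 = 6

6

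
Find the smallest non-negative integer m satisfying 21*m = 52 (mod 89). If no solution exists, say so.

83

gcd(21, 89) = 1, so a unique solution mod 89 exists.
21⁻¹ ≡ 17 (mod 89).
m ≡ 17*52 ≡ 83 (mod 89).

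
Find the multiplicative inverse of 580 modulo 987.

97

987 = 1×580 + 407
580 = 1×407 + 173
407 = 2×173 + 61
173 = 2×61 + 51
61 = 1×51 + 10
51 = 5×10 + 1
10 = 10×1 + 0
gcd(580, 987) = 1, so the inverse exists.
Back-substitute for 1:
1 = 1×51 − 5×10
  = −5×61 + 6×51
  = 6×173 − 17×61
  = −17×407 + 40×173
  = 40×580 − 57×407
  = −57×987 + 97×580
So 580⁻¹ ≡ 97 (mod 987).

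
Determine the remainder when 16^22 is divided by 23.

1

By square-and-multiply:
22 in binary is 10110, i.e. 22 = 16 + 4 + 2.
16^1 ≡ 16 (mod 23)
16^2 ≡ 16^2 = 256 ≡ 3 (mod 23)
16^4 ≡ 3^2 = 9 (mod 23)
16^8 ≡ 9^2 = 81 ≡ 12 (mod 23)
16^16 ≡ 12^2 = 144 ≡ 6 (mod 23)
16^22 = 16^16 · 16^4 · 16^2 ≡ 6 · 9 · 3 (mod 23).
Accumulate the product:
6 · 9 = 54 ≡ 8
8 · 3 = 24 ≡ 1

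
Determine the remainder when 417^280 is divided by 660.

By square-and-multiply:
280 in binary is 100011000, i.e. 280 = 256 + 16 + 8.
417^1 ≡ 417 (mod 660)
417^2 ≡ 417^2 = 173889 ≡ 309 (mod 660)
417^4 ≡ 309^2 = 95481 ≡ 441 (mod 660)
417^8 ≡ 441^2 = 194481 ≡ 441 (mod 660)
417^16 ≡ 441^2 = 194481 ≡ 441 (mod 660)
417^32 ≡ 441^2 = 194481 ≡ 441 (mod 660)
417^64 ≡ 441^2 = 194481 ≡ 441 (mod 660)
417^128 ≡ 441^2 = 194481 ≡ 441 (mod 660)
417^256 ≡ 441^2 = 194481 ≡ 441 (mod 660)
417^280 = 417^256 * 417^16 * 417^8 ≡ 441 * 441 * 441 (mod 660).
Accumulate the product:
441 * 441 = 194481 ≡ 441
441 * 441 = 194481 ≡ 441

441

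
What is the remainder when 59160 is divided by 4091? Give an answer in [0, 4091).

59160 = 14×4091 + 1886, so 59160 ≡ 1886 (mod 4091).

1886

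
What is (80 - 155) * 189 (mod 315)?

0

80 - 155 = -75 ≡ 240 (mod 315)
240 * 189 = 45360 ≡ 0 (mod 315)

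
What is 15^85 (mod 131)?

Using repeated squaring:
85 in binary is 1010101, i.e. 85 = 64 + 16 + 4 + 1.
15^1 ≡ 15 (mod 131)
15^2 ≡ 15^2 = 225 ≡ 94 (mod 131)
15^4 ≡ 94^2 = 8836 ≡ 59 (mod 131)
15^8 ≡ 59^2 = 3481 ≡ 75 (mod 131)
15^16 ≡ 75^2 = 5625 ≡ 123 (mod 131)
15^32 ≡ 123^2 = 15129 ≡ 64 (mod 131)
15^64 ≡ 64^2 = 4096 ≡ 35 (mod 131)
15^85 = 15^64 · 15^16 · 15^4 · 15^1 ≡ 35 · 123 · 59 · 15 (mod 131).
Accumulate the product:
35 · 123 = 4305 ≡ 113
113 · 59 = 6667 ≡ 117
117 · 15 = 1755 ≡ 52

52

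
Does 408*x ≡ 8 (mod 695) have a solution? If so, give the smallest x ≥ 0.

gcd(408, 695) = 1, so a unique solution mod 695 exists.
408⁻¹ ≡ 247 (mod 695).
x ≡ 247*8 ≡ 586 (mod 695).

586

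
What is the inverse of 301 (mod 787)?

Apply the Euclidean algorithm and back-substitute:
787 = 2*301 + 185
301 = 1*185 + 116
185 = 1*116 + 69
116 = 1*69 + 47
69 = 1*47 + 22
47 = 2*22 + 3
22 = 7*3 + 1
3 = 3*1 + 0
gcd(301, 787) = 1, so the inverse exists.
Bézout: 1 = 96*787 − 251*301.
So 301⁻¹ ≡ −251 ≡ 536 (mod 787).

536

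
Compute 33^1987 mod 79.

14

Compute successive squares:
1987 in binary is 11111000011, i.e. 1987 = 1024 + 512 + 256 + 128 + 64 + 2 + 1.
33^1 ≡ 33 (mod 79)
33^2 ≡ 33^2 = 1089 ≡ 62 (mod 79)
33^4 ≡ 62^2 = 3844 ≡ 52 (mod 79)
33^8 ≡ 52^2 = 2704 ≡ 18 (mod 79)
33^16 ≡ 18^2 = 324 ≡ 8 (mod 79)
33^32 ≡ 8^2 = 64 (mod 79)
33^64 ≡ 64^2 = 4096 ≡ 67 (mod 79)
33^128 ≡ 67^2 = 4489 ≡ 65 (mod 79)
33^256 ≡ 65^2 = 4225 ≡ 38 (mod 79)
33^512 ≡ 38^2 = 1444 ≡ 22 (mod 79)
33^1024 ≡ 22^2 = 484 ≡ 10 (mod 79)
33^1987 = 33^1024 × 33^512 × 33^256 × 33^128 × 33^64 × 33^2 × 33^1 ≡ 10 × 22 × 38 × 65 × 67 × 62 × 33 (mod 79).
Accumulate the product:
10 × 22 = 220 ≡ 62
62 × 38 = 2356 ≡ 65
65 × 65 = 4225 ≡ 38
38 × 67 = 2546 ≡ 18
18 × 62 = 1116 ≡ 10
10 × 33 = 330 ≡ 14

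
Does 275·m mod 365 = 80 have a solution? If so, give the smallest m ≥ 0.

64

gcd(275, 365) = 5, and 5 | 80, so solutions exist.
Divide through by 5: 55·m ≡ 16 (mod 73).
55⁻¹ ≡ 4 (mod 73).
m ≡ 4·16 ≡ 64 (mod 73).
The smallest non-negative solution is m = 64.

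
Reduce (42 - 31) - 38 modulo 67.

42 - 31 = 11
11 - 38 = -27 ≡ 40 (mod 67)

40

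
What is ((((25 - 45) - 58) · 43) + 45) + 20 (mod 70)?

25 - 45 = -20 ≡ 50 (mod 70)
50 - 58 = -8 ≡ 62 (mod 70)
62 · 43 = 2666 ≡ 6 (mod 70)
6 + 45 = 51
51 + 20 = 71 ≡ 1 (mod 70)

1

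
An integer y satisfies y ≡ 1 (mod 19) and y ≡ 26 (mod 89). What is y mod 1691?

115

19⁻¹ mod 89: 19·75 ≡ 1 (mod 89), so 19⁻¹ ≡ 75.
y = 1 + 19·((26 − 1)·75 mod 89) = 1 + 19·6 = 115.
Check: 115 mod 19 = 1, 115 mod 89 = 26. ✓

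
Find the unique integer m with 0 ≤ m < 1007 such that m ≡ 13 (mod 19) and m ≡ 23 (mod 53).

659

19⁻¹ mod 53: 19×14 ≡ 1 (mod 53), so 19⁻¹ ≡ 14.
m = 13 + 19×((23 − 13)×14 mod 53) = 13 + 19×34 = 659.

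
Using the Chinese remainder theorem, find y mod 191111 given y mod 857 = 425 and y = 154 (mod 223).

187251

857⁻¹ mod 223: 857*172 ≡ 1 (mod 223), so 857⁻¹ ≡ 172.
y = 425 + 857*((154 − 425)*172 mod 223) = 425 + 857*218 = 187251.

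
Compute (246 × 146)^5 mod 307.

246 × 146 = 35916 ≡ 304 (mod 307)
(304)^5 ≡ 64 (mod 307)

64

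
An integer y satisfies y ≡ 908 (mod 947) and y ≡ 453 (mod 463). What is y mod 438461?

947⁻¹ mod 463: 947*441 ≡ 1 (mod 463), so 947⁻¹ ≡ 441.
y = 908 + 947*((453 − 908)*441 mod 463) = 908 + 947*287 = 272697.

272697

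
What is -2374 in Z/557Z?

-2374 = -5·557 + 411, so -2374 ≡ 411 (mod 557).

411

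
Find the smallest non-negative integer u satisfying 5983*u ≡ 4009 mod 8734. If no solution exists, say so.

8069

gcd(5983, 8734) = 1, so a unique solution mod 8734 exists.
5983⁻¹ ≡ 7699 (mod 8734).
u ≡ 7699*4009 ≡ 8069 (mod 8734).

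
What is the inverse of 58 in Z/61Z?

20

Apply the Euclidean algorithm and back-substitute:
61 = 1·58 + 3
58 = 19·3 + 1
3 = 3·1 + 0
gcd(58, 61) = 1, so the inverse exists.
Bézout: 1 = −19·61 + 20·58.
So 58⁻¹ ≡ 20 (mod 61).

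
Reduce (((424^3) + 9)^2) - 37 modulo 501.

207

(424)^3 ≡ 379 (mod 501)
379 + 9 = 388
(388)^2 ≡ 244 (mod 501)
244 - 37 = 207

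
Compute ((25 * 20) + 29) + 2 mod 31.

25 * 20 = 500 ≡ 4 (mod 31)
4 + 29 = 33 ≡ 2 (mod 31)
2 + 2 = 4

4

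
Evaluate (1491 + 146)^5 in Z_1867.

1643

1491 + 146 = 1637
(1637)^5 ≡ 1643 (mod 1867)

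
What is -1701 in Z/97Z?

45

-1701 = -18·97 + 45, so -1701 ≡ 45 (mod 97).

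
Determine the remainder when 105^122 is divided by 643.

By square-and-multiply:
122 in binary is 1111010, i.e. 122 = 64 + 32 + 16 + 8 + 2.
105^1 ≡ 105 (mod 643)
105^2 ≡ 105^2 = 11025 ≡ 94 (mod 643)
105^4 ≡ 94^2 = 8836 ≡ 477 (mod 643)
105^8 ≡ 477^2 = 227529 ≡ 550 (mod 643)
105^16 ≡ 550^2 = 302500 ≡ 290 (mod 643)
105^32 ≡ 290^2 = 84100 ≡ 510 (mod 643)
105^64 ≡ 510^2 = 260100 ≡ 328 (mod 643)
105^122 = 105^64 × 105^32 × 105^16 × 105^8 × 105^2 ≡ 328 × 510 × 290 × 550 × 94 (mod 643).
Accumulate the product:
328 × 510 = 167280 ≡ 100
100 × 290 = 29000 ≡ 65
65 × 550 = 35750 ≡ 385
385 × 94 = 36190 ≡ 182

182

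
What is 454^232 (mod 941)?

Compute successive squares:
232 in binary is 11101000, i.e. 232 = 128 + 64 + 32 + 8.
454^1 ≡ 454 (mod 941)
454^2 ≡ 454^2 = 206116 ≡ 37 (mod 941)
454^4 ≡ 37^2 = 1369 ≡ 428 (mod 941)
454^8 ≡ 428^2 = 183184 ≡ 630 (mod 941)
454^16 ≡ 630^2 = 396900 ≡ 739 (mod 941)
454^32 ≡ 739^2 = 546121 ≡ 341 (mod 941)
454^64 ≡ 341^2 = 116281 ≡ 538 (mod 941)
454^128 ≡ 538^2 = 289444 ≡ 557 (mod 941)
454^232 = 454^128 * 454^64 * 454^32 * 454^8 ≡ 557 * 538 * 341 * 630 (mod 941).
Accumulate the product:
557 * 538 = 299666 ≡ 428
428 * 341 = 145948 ≡ 93
93 * 630 = 58590 ≡ 248

248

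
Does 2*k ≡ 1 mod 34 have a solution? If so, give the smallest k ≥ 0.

gcd(2, 34) = 2, and 2 does not divide 1.
So the congruence has no solution.

no solution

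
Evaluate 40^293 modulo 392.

136

293 in binary is 100100101, i.e. 293 = 256 + 32 + 4 + 1.
40^1 ≡ 40 (mod 392)
40^2 ≡ 40^2 = 1600 ≡ 32 (mod 392)
40^4 ≡ 32^2 = 1024 ≡ 240 (mod 392)
40^8 ≡ 240^2 = 57600 ≡ 368 (mod 392)
40^16 ≡ 368^2 = 135424 ≡ 184 (mod 392)
40^32 ≡ 184^2 = 33856 ≡ 144 (mod 392)
40^64 ≡ 144^2 = 20736 ≡ 352 (mod 392)
40^128 ≡ 352^2 = 123904 ≡ 32 (mod 392)
40^256 ≡ 32^2 = 1024 ≡ 240 (mod 392)
40^293 = 40^256 × 40^32 × 40^4 × 40^1 ≡ 240 × 144 × 240 × 40 (mod 392).
Accumulate the product:
240 × 144 = 34560 ≡ 64
64 × 240 = 15360 ≡ 72
72 × 40 = 2880 ≡ 136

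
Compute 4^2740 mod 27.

13

4^1 ≡ 4 (mod 27)
4^2 ≡ 4^2 = 16 (mod 27)
4^4 ≡ 16^2 = 256 ≡ 13 (mod 27)
4^8 ≡ 13^2 = 169 ≡ 7 (mod 27)
4^16 ≡ 7^2 = 49 ≡ 22 (mod 27)
4^32 ≡ 22^2 = 484 ≡ 25 (mod 27)
4^64 ≡ 25^2 = 625 ≡ 4 (mod 27)
4^128 ≡ 4^2 = 16 (mod 27)
4^256 ≡ 16^2 = 256 ≡ 13 (mod 27)
4^512 ≡ 13^2 = 169 ≡ 7 (mod 27)
4^1024 ≡ 7^2 = 49 ≡ 22 (mod 27)
4^2048 ≡ 22^2 = 484 ≡ 25 (mod 27)
4^2740 = 4^2048 × 4^512 × 4^128 × 4^32 × 4^16 × 4^4 ≡ 25 × 7 × 16 × 25 × 22 × 13 (mod 27).
Accumulate the product:
25 × 7 = 175 ≡ 13
13 × 16 = 208 ≡ 19
19 × 25 = 475 ≡ 16
16 × 22 = 352 ≡ 1
1 × 13 = 13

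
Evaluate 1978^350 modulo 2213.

350 in binary is 101011110, i.e. 350 = 256 + 64 + 16 + 8 + 4 + 2.
1978^1 ≡ 1978 (mod 2213)
1978^2 ≡ 1978^2 = 3912484 ≡ 2113 (mod 2213)
1978^4 ≡ 2113^2 = 4464769 ≡ 1148 (mod 2213)
1978^8 ≡ 1148^2 = 1317904 ≡ 1169 (mod 2213)
1978^16 ≡ 1169^2 = 1366561 ≡ 1140 (mod 2213)
1978^32 ≡ 1140^2 = 1299600 ≡ 569 (mod 2213)
1978^64 ≡ 569^2 = 323761 ≡ 663 (mod 2213)
1978^128 ≡ 663^2 = 439569 ≡ 1395 (mod 2213)
1978^256 ≡ 1395^2 = 1946025 ≡ 798 (mod 2213)
1978^350 = 1978^256 · 1978^64 · 1978^16 · 1978^8 · 1978^4 · 1978^2 ≡ 798 · 663 · 1140 · 1169 · 1148 · 2113 (mod 2213).
Accumulate the product:
798 · 663 = 529074 ≡ 167
167 · 1140 = 190380 ≡ 62
62 · 1169 = 72478 ≡ 1662
1662 · 1148 = 1907976 ≡ 370
370 · 2113 = 781810 ≡ 621

621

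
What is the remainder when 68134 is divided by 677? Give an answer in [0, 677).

434

68134 = 100·677 + 434, so 68134 ≡ 434 (mod 677).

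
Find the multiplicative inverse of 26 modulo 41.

Apply the Euclidean algorithm and back-substitute:
41 = 1·26 + 15
26 = 1·15 + 11
15 = 1·11 + 4
11 = 2·4 + 3
4 = 1·3 + 1
3 = 3·1 + 0
gcd(26, 41) = 1, so the inverse exists.
Bézout: 1 = 7·41 − 11·26.
So 26⁻¹ ≡ −11 ≡ 30 (mod 41).

30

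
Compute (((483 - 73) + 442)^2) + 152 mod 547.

187

483 - 73 = 410
410 + 442 = 852 ≡ 305 (mod 547)
(305)^2 ≡ 35 (mod 547)
35 + 152 = 187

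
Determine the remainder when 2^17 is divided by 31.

4

By square-and-multiply:
17 in binary is 10001, i.e. 17 = 16 + 1.
2^1 ≡ 2 (mod 31)
2^2 ≡ 2^2 = 4 (mod 31)
2^4 ≡ 4^2 = 16 (mod 31)
2^8 ≡ 16^2 = 256 ≡ 8 (mod 31)
2^16 ≡ 8^2 = 64 ≡ 2 (mod 31)
2^17 = 2^16 × 2^1 ≡ 2 × 2 (mod 31).
2 × 2 = 4 ≡ 4 (mod 31).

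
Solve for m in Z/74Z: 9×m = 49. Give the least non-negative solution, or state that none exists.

gcd(9, 74) = 1, so a unique solution mod 74 exists.
9⁻¹ ≡ 33 (mod 74).
m ≡ 33×49 ≡ 63 (mod 74).

63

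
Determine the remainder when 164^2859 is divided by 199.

67

Compute successive squares:
2859 in binary is 101100101011, i.e. 2859 = 2048 + 512 + 256 + 32 + 8 + 2 + 1.
164^1 ≡ 164 (mod 199)
164^2 ≡ 164^2 = 26896 ≡ 31 (mod 199)
164^4 ≡ 31^2 = 961 ≡ 165 (mod 199)
164^8 ≡ 165^2 = 27225 ≡ 161 (mod 199)
164^16 ≡ 161^2 = 25921 ≡ 51 (mod 199)
164^32 ≡ 51^2 = 2601 ≡ 14 (mod 199)
164^64 ≡ 14^2 = 196 (mod 199)
164^128 ≡ 196^2 = 38416 ≡ 9 (mod 199)
164^256 ≡ 9^2 = 81 (mod 199)
164^512 ≡ 81^2 = 6561 ≡ 193 (mod 199)
164^1024 ≡ 193^2 = 37249 ≡ 36 (mod 199)
164^2048 ≡ 36^2 = 1296 ≡ 102 (mod 199)
164^2859 = 164^2048 · 164^512 · 164^256 · 164^32 · 164^8 · 164^2 · 164^1 ≡ 102 · 193 · 81 · 14 · 161 · 31 · 164 (mod 199).
Accumulate the product:
102 · 193 = 19686 ≡ 184
184 · 81 = 14904 ≡ 178
178 · 14 = 2492 ≡ 104
104 · 161 = 16744 ≡ 28
28 · 31 = 868 ≡ 72
72 · 164 = 11808 ≡ 67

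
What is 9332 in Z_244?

60

9332 = 38×244 + 60, so 9332 ≡ 60 (mod 244).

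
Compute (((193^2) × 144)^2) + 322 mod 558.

(193)^2 ≡ 421 (mod 558)
421 × 144 = 60624 ≡ 360 (mod 558)
(360)^2 ≡ 144 (mod 558)
144 + 322 = 466

466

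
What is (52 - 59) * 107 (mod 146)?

52 - 59 = -7 ≡ 139 (mod 146)
139 * 107 = 14873 ≡ 127 (mod 146)

127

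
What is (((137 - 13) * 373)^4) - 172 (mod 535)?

304

137 - 13 = 124
124 * 373 = 46252 ≡ 242 (mod 535)
(242)^4 ≡ 476 (mod 535)
476 - 172 = 304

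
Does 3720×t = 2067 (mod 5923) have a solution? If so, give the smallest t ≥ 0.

gcd(3720, 5923) = 1, so a unique solution mod 5923 exists.
3720⁻¹ ≡ 4861 (mod 5923).
t ≡ 4861×2067 ≡ 2279 (mod 5923).

2279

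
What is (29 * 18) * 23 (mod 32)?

29 * 18 = 522 ≡ 10 (mod 32)
10 * 23 = 230 ≡ 6 (mod 32)

6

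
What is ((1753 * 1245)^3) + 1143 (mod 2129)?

1753 * 1245 = 2182485 ≡ 260 (mod 2129)
(260)^3 ≡ 1105 (mod 2129)
1105 + 1143 = 2248 ≡ 119 (mod 2129)

119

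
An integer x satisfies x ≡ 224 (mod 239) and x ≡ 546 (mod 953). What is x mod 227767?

239⁻¹ mod 953: 239*319 ≡ 1 (mod 953), so 239⁻¹ ≡ 319.
x = 224 + 239*((546 − 224)*319 mod 953) = 224 + 239*747 = 178757.
Check: 178757 mod 239 = 224, 178757 mod 953 = 546. ✓

178757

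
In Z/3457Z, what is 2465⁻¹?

Run the extended Euclidean algorithm:
3457 = 1*2465 + 992
2465 = 2*992 + 481
992 = 2*481 + 30
481 = 16*30 + 1
30 = 30*1 + 0
gcd(2465, 3457) = 1, so the inverse exists.
Back-substitute for 1:
1 = 1*481 − 16*30
  = −16*992 + 33*481
  = 33*2465 − 82*992
  = −82*3457 + 115*2465
So 2465⁻¹ ≡ 115 (mod 3457).

115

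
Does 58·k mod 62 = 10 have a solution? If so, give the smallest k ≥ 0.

13

gcd(58, 62) = 2, and 2 | 10, so solutions exist.
Divide through by 2: 29·k = 5 (mod 31).
29⁻¹ ≡ 15 (mod 31).
k ≡ 15·5 ≡ 13 (mod 31).
The smallest non-negative solution is k = 13.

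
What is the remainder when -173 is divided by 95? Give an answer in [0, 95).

17

-173 = -2*95 + 17, so -173 ≡ 17 (mod 95).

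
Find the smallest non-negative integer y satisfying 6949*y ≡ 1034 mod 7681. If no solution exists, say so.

gcd(6949, 7681) = 1, so a unique solution mod 7681 exists.
6949⁻¹ ≡ 766 (mod 7681).
y ≡ 766*1034 ≡ 901 (mod 7681).

901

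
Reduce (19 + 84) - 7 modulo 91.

5

19 + 84 = 103 ≡ 12 (mod 91)
12 - 7 = 5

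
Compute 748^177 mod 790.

328

748^1 ≡ 748 (mod 790)
748^2 ≡ 748^2 = 559504 ≡ 184 (mod 790)
748^4 ≡ 184^2 = 33856 ≡ 676 (mod 790)
748^8 ≡ 676^2 = 456976 ≡ 356 (mod 790)
748^16 ≡ 356^2 = 126736 ≡ 336 (mod 790)
748^32 ≡ 336^2 = 112896 ≡ 716 (mod 790)
748^64 ≡ 716^2 = 512656 ≡ 736 (mod 790)
748^128 ≡ 736^2 = 541696 ≡ 546 (mod 790)
748^177 = 748^128 × 748^32 × 748^16 × 748^1 ≡ 546 × 716 × 336 × 748 (mod 790).
Accumulate the product:
546 × 716 = 390936 ≡ 676
676 × 336 = 227136 ≡ 406
406 × 748 = 303688 ≡ 328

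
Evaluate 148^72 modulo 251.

92

Using repeated squaring:
148^1 ≡ 148 (mod 251)
148^2 ≡ 148^2 = 21904 ≡ 67 (mod 251)
148^4 ≡ 67^2 = 4489 ≡ 222 (mod 251)
148^8 ≡ 222^2 = 49284 ≡ 88 (mod 251)
148^16 ≡ 88^2 = 7744 ≡ 214 (mod 251)
148^32 ≡ 214^2 = 45796 ≡ 114 (mod 251)
148^64 ≡ 114^2 = 12996 ≡ 195 (mod 251)
148^72 = 148^64 * 148^8 ≡ 195 * 88 (mod 251).
195 * 88 = 17160 ≡ 92 (mod 251).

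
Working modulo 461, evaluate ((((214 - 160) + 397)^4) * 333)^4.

214 - 160 = 54
54 + 397 = 451
(451)^4 ≡ 319 (mod 461)
319 * 333 = 106227 ≡ 197 (mod 461)
(197)^4 ≡ 310 (mod 461)

310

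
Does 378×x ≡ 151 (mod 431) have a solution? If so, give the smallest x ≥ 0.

111

gcd(378, 431) = 1, so a unique solution mod 431 exists.
378⁻¹ ≡ 309 (mod 431).
x ≡ 309×151 ≡ 111 (mod 431).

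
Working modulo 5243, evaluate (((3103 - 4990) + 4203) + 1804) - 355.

3765

3103 - 4990 = -1887 ≡ 3356 (mod 5243)
3356 + 4203 = 7559 ≡ 2316 (mod 5243)
2316 + 1804 = 4120
4120 - 355 = 3765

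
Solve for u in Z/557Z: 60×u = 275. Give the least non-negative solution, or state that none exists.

gcd(60, 557) = 1, so a unique solution mod 557 exists.
60⁻¹ ≡ 65 (mod 557).
u ≡ 65×275 ≡ 51 (mod 557).

51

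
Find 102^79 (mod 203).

32

102^1 ≡ 102 (mod 203)
102^2 ≡ 102^2 = 10404 ≡ 51 (mod 203)
102^4 ≡ 51^2 = 2601 ≡ 165 (mod 203)
102^8 ≡ 165^2 = 27225 ≡ 23 (mod 203)
102^16 ≡ 23^2 = 529 ≡ 123 (mod 203)
102^32 ≡ 123^2 = 15129 ≡ 107 (mod 203)
102^64 ≡ 107^2 = 11449 ≡ 81 (mod 203)
102^79 = 102^64 * 102^8 * 102^4 * 102^2 * 102^1 ≡ 81 * 23 * 165 * 51 * 102 (mod 203).
Accumulate the product:
81 * 23 = 1863 ≡ 36
36 * 165 = 5940 ≡ 53
53 * 51 = 2703 ≡ 64
64 * 102 = 6528 ≡ 32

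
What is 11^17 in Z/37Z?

17 in binary is 10001, i.e. 17 = 16 + 1.
11^1 ≡ 11 (mod 37)
11^2 ≡ 11^2 = 121 ≡ 10 (mod 37)
11^4 ≡ 10^2 = 100 ≡ 26 (mod 37)
11^8 ≡ 26^2 = 676 ≡ 10 (mod 37)
11^16 ≡ 10^2 = 100 ≡ 26 (mod 37)
11^17 = 11^16 · 11^1 ≡ 26 · 11 (mod 37).
26 · 11 = 286 ≡ 27 (mod 37).

27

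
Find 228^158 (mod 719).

379

158 in binary is 10011110, i.e. 158 = 128 + 16 + 8 + 4 + 2.
228^1 ≡ 228 (mod 719)
228^2 ≡ 228^2 = 51984 ≡ 216 (mod 719)
228^4 ≡ 216^2 = 46656 ≡ 640 (mod 719)
228^8 ≡ 640^2 = 409600 ≡ 489 (mod 719)
228^16 ≡ 489^2 = 239121 ≡ 413 (mod 719)
228^32 ≡ 413^2 = 170569 ≡ 166 (mod 719)
228^64 ≡ 166^2 = 27556 ≡ 234 (mod 719)
228^128 ≡ 234^2 = 54756 ≡ 112 (mod 719)
228^158 = 228^128 · 228^16 · 228^8 · 228^4 · 228^2 ≡ 112 · 413 · 489 · 640 · 216 (mod 719).
Accumulate the product:
112 · 413 = 46256 ≡ 240
240 · 489 = 117360 ≡ 163
163 · 640 = 104320 ≡ 65
65 · 216 = 14040 ≡ 379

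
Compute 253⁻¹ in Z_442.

297

442 = 1*253 + 189
253 = 1*189 + 64
189 = 2*64 + 61
64 = 1*61 + 3
61 = 20*3 + 1
3 = 3*1 + 0
gcd(253, 442) = 1, so the inverse exists.
Bézout: 1 = 83*442 − 145*253.
So 253⁻¹ ≡ −145 ≡ 297 (mod 442).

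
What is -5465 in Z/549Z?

-5465 = -10·549 + 25, so -5465 ≡ 25 (mod 549).

25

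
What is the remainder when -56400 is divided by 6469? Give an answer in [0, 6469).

-56400 = -9*6469 + 1821, so -56400 ≡ 1821 (mod 6469).

1821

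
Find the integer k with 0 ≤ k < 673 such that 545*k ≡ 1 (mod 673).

510

Run the extended Euclidean algorithm:
673 = 1×545 + 128
545 = 4×128 + 33
128 = 3×33 + 29
33 = 1×29 + 4
29 = 7×4 + 1
4 = 4×1 + 0
gcd(545, 673) = 1, so the inverse exists.
Bézout: 1 = 132×673 − 163×545.
So 545⁻¹ ≡ −163 ≡ 510 (mod 673).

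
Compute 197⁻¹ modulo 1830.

353

1830 = 9*197 + 57
197 = 3*57 + 26
57 = 2*26 + 5
26 = 5*5 + 1
5 = 5*1 + 0
gcd(197, 1830) = 1, so the inverse exists.
Bézout: 1 = −38*1830 + 353*197.
So 197⁻¹ ≡ 353 (mod 1830).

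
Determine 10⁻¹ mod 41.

41 = 4×10 + 1
10 = 10×1 + 0
gcd(10, 41) = 1, so the inverse exists.
Back-substitute for 1:
1 = 1×41 − 4×10
So 10⁻¹ ≡ −4 ≡ 37 (mod 41).

37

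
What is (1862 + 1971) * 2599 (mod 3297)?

1730

1862 + 1971 = 3833 ≡ 536 (mod 3297)
536 * 2599 = 1393064 ≡ 1730 (mod 3297)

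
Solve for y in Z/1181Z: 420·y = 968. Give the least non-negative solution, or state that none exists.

gcd(420, 1181) = 1, so a unique solution mod 1181 exists.
420⁻¹ ≡ 897 (mod 1181).
y ≡ 897·968 ≡ 261 (mod 1181).

261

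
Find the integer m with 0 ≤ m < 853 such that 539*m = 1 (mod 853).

345

Apply the Euclidean algorithm and back-substitute:
853 = 1·539 + 314
539 = 1·314 + 225
314 = 1·225 + 89
225 = 2·89 + 47
89 = 1·47 + 42
47 = 1·42 + 5
42 = 8·5 + 2
5 = 2·2 + 1
2 = 2·1 + 0
gcd(539, 853) = 1, so the inverse exists.
Bézout: 1 = −218·853 + 345·539.
So 539⁻¹ ≡ 345 (mod 853).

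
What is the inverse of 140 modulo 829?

302

By the extended Euclidean algorithm:
829 = 5·140 + 129
140 = 1·129 + 11
129 = 11·11 + 8
11 = 1·8 + 3
8 = 2·3 + 2
3 = 1·2 + 1
2 = 2·1 + 0
gcd(140, 829) = 1, so the inverse exists.
Back-substitute for 1:
1 = 1·3 − 1·2
  = −1·8 + 3·3
  = 3·11 − 4·8
  = −4·129 + 47·11
  = 47·140 − 51·129
  = −51·829 + 302·140
So 140⁻¹ ≡ 302 (mod 829).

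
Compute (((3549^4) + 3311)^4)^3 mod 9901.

3012

(3549)^4 ≡ 3863 (mod 9901)
3863 + 3311 = 7174
(7174)^4 ≡ 8507 (mod 9901)
(8507)^3 ≡ 3012 (mod 9901)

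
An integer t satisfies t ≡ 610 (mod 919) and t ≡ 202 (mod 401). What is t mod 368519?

919⁻¹ mod 401: 919*24 ≡ 1 (mod 401), so 919⁻¹ ≡ 24.
t = 610 + 919*((202 − 610)*24 mod 401) = 610 + 919*233 = 214737.

214737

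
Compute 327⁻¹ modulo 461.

461 = 1*327 + 134
327 = 2*134 + 59
134 = 2*59 + 16
59 = 3*16 + 11
16 = 1*11 + 5
11 = 2*5 + 1
5 = 5*1 + 0
gcd(327, 461) = 1, so the inverse exists.
Bézout: 1 = −61*461 + 86*327.
So 327⁻¹ ≡ 86 (mod 461).

86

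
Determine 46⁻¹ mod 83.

74

Apply the Euclidean algorithm and back-substitute:
83 = 1×46 + 37
46 = 1×37 + 9
37 = 4×9 + 1
9 = 9×1 + 0
gcd(46, 83) = 1, so the inverse exists.
Bézout: 1 = 5×83 − 9×46.
So 46⁻¹ ≡ −9 ≡ 74 (mod 83).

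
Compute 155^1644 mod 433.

Using repeated squaring:
1644 in binary is 11001101100, i.e. 1644 = 1024 + 512 + 64 + 32 + 8 + 4.
155^1 ≡ 155 (mod 433)
155^2 ≡ 155^2 = 24025 ≡ 210 (mod 433)
155^4 ≡ 210^2 = 44100 ≡ 367 (mod 433)
155^8 ≡ 367^2 = 134689 ≡ 26 (mod 433)
155^16 ≡ 26^2 = 676 ≡ 243 (mod 433)
155^32 ≡ 243^2 = 59049 ≡ 161 (mod 433)
155^64 ≡ 161^2 = 25921 ≡ 374 (mod 433)
155^128 ≡ 374^2 = 139876 ≡ 17 (mod 433)
155^256 ≡ 17^2 = 289 (mod 433)
155^512 ≡ 289^2 = 83521 ≡ 385 (mod 433)
155^1024 ≡ 385^2 = 148225 ≡ 139 (mod 433)
155^1644 = 155^1024 × 155^512 × 155^64 × 155^32 × 155^8 × 155^4 ≡ 139 × 385 × 374 × 161 × 26 × 367 (mod 433).
Accumulate the product:
139 × 385 = 53515 ≡ 256
256 × 374 = 95744 ≡ 51
51 × 161 = 8211 ≡ 417
417 × 26 = 10842 ≡ 17
17 × 367 = 6239 ≡ 177

177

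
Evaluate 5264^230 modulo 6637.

4351

5264^1 ≡ 5264 (mod 6637)
5264^2 ≡ 5264^2 = 27709696 ≡ 221 (mod 6637)
5264^4 ≡ 221^2 = 48841 ≡ 2382 (mod 6637)
5264^8 ≡ 2382^2 = 5673924 ≡ 5926 (mod 6637)
5264^16 ≡ 5926^2 = 35117476 ≡ 1109 (mod 6637)
5264^32 ≡ 1109^2 = 1229881 ≡ 2036 (mod 6637)
5264^64 ≡ 2036^2 = 4145296 ≡ 3808 (mod 6637)
5264^128 ≡ 3808^2 = 14500864 ≡ 5656 (mod 6637)
5264^230 = 5264^128 · 5264^64 · 5264^32 · 5264^4 · 5264^2 ≡ 5656 · 3808 · 2036 · 2382 · 221 (mod 6637).
Accumulate the product:
5656 · 3808 = 21538048 ≡ 983
983 · 2036 = 2001388 ≡ 3651
3651 · 2382 = 8696682 ≡ 2212
2212 · 221 = 488852 ≡ 4351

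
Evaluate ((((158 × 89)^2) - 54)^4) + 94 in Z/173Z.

57

158 × 89 = 14062 ≡ 49 (mod 173)
(49)^2 ≡ 152 (mod 173)
152 - 54 = 98
(98)^4 ≡ 136 (mod 173)
136 + 94 = 230 ≡ 57 (mod 173)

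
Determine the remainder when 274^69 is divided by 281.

241

274^1 ≡ 274 (mod 281)
274^2 ≡ 274^2 = 75076 ≡ 49 (mod 281)
274^4 ≡ 49^2 = 2401 ≡ 153 (mod 281)
274^8 ≡ 153^2 = 23409 ≡ 86 (mod 281)
274^16 ≡ 86^2 = 7396 ≡ 90 (mod 281)
274^32 ≡ 90^2 = 8100 ≡ 232 (mod 281)
274^64 ≡ 232^2 = 53824 ≡ 153 (mod 281)
274^69 = 274^64 · 274^4 · 274^1 ≡ 153 · 153 · 274 (mod 281).
Accumulate the product:
153 · 153 = 23409 ≡ 86
86 · 274 = 23564 ≡ 241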